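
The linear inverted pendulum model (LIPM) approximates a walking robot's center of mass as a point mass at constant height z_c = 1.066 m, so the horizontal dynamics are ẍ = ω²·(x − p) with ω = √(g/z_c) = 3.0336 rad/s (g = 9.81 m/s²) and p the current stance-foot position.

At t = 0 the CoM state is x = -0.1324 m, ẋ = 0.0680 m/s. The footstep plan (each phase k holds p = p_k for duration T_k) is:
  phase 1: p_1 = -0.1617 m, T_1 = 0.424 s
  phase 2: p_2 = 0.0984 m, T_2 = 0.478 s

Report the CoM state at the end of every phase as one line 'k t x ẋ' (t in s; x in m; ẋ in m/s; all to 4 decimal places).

phase 1: p=-0.1617, T=0.424, ωT=1.286246, cosh=1.947741, sinh=1.671435; start (x,ẋ)=(-0.132400, 0.068000) → end (x,ẋ)=(-0.067165, 0.281011)
phase 2: p=0.0984, T=0.478, ωT=1.450061, cosh=2.248965, sinh=2.014409; start (x,ẋ)=(-0.067165, 0.281011) → end (x,ẋ)=(-0.087349, -0.379769)

1 0.4240 -0.0672 0.2810
2 0.9020 -0.0873 -0.3798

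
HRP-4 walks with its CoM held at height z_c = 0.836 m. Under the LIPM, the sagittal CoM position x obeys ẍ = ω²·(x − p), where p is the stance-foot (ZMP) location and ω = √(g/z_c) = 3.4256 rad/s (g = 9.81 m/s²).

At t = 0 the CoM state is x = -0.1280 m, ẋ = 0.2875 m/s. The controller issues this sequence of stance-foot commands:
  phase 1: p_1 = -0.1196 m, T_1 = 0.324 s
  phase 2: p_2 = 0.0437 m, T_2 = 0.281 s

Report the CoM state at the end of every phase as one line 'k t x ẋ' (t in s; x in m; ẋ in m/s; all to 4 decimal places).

phase 1: p=-0.1196, T=0.324, ωT=1.109894, cosh=1.681816, sinh=1.352222; start (x,ẋ)=(-0.128000, 0.287500) → end (x,ẋ)=(-0.020239, 0.444612)
phase 2: p=0.0437, T=0.281, ωT=0.962594, cosh=1.500190, sinh=1.118289; start (x,ẋ)=(-0.020239, 0.444612) → end (x,ẋ)=(0.092922, 0.422062)

1 0.3240 -0.0202 0.4446
2 0.6050 0.0929 0.4221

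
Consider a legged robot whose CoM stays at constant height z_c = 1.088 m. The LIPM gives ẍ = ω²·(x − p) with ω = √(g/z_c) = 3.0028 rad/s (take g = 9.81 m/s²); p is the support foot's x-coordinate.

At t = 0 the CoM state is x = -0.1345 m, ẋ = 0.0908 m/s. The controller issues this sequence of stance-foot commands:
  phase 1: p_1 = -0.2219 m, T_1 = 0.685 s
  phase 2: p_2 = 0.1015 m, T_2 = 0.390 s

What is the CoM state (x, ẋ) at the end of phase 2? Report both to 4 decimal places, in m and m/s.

phase 1: p=-0.2219, T=0.685, ωT=2.056918, cosh=3.974837, sinh=3.846989; start (x,ẋ)=(-0.134500, 0.090800) → end (x,ẋ)=(0.241828, 1.370537)
phase 2: p=0.1015, T=0.390, ωT=1.171092, cosh=1.767771, sinh=1.457742; start (x,ẋ)=(0.241828, 1.370537) → end (x,ẋ)=(1.014910, 3.037053)

x = 1.0149, ẋ = 3.0371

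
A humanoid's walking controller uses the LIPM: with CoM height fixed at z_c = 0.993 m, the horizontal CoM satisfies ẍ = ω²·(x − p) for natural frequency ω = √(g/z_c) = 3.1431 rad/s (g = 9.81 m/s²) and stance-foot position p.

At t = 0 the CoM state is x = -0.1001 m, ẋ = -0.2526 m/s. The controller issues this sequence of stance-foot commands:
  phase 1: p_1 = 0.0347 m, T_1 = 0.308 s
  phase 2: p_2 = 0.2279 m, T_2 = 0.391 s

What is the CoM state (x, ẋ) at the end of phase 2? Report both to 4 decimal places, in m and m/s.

phase 1: p=0.0347, T=0.308, ωT=0.968075, cosh=1.506342, sinh=1.126529; start (x,ẋ)=(-0.100100, -0.252600) → end (x,ẋ)=(-0.258890, -0.857801)
phase 2: p=0.2279, T=0.391, ωT=1.228952, cosh=1.855123, sinh=1.562524; start (x,ẋ)=(-0.258890, -0.857801) → end (x,ẋ)=(-1.101592, -3.982034)

x = -1.1016, ẋ = -3.9820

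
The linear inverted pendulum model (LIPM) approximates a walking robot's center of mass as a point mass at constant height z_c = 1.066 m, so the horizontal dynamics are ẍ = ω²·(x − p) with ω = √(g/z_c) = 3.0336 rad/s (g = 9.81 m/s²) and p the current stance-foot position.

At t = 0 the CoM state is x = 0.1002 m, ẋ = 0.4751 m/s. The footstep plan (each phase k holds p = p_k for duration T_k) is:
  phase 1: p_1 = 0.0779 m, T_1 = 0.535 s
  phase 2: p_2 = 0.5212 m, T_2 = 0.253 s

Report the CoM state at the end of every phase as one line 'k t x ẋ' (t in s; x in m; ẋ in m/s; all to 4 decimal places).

phase 1: p=0.0779, T=0.535, ωT=1.622976, cosh=2.632731, sinh=2.435420; start (x,ẋ)=(0.100200, 0.475100) → end (x,ẋ)=(0.518027, 1.415565)
phase 2: p=0.5212, T=0.253, ωT=0.767501, cosh=1.309273, sinh=0.845102; start (x,ẋ)=(0.518027, 1.415565) → end (x,ẋ)=(0.911395, 1.845228)

1 0.5350 0.5180 1.4156
2 0.7880 0.9114 1.8452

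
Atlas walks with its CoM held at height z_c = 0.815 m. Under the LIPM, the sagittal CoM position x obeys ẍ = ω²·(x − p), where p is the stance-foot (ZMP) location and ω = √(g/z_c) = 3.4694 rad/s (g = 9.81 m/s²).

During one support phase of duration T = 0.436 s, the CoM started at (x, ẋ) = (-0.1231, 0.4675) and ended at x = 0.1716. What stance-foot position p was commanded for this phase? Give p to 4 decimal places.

ωT = 3.4694·0.436 = 1.512658; cosh(ωT) = 2.379552, sinh(ωT) = 2.159229
x(T) = p + (x₀−p)·cosh(ωT) + (ẋ₀/ω)·sinh(ωT) ⇒ p·(1 − cosh) = x(T) − x₀·cosh − (ẋ₀/ω)·sinh
numerator   = 0.1716 − (-0.1231)·2.379552 − (0.4675/3.4694)·2.159229 = 0.173568
denominator = 1 − 2.379552 = -1.379552
p = 0.173568 / -1.379552 = -0.1258

p = -0.1258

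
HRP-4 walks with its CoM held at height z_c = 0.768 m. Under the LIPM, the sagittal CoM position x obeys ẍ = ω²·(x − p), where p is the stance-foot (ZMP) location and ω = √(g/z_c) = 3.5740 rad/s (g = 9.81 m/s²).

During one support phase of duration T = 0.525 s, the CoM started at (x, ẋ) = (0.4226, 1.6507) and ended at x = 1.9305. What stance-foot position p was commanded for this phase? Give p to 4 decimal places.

p = 0.4075

ωT = 3.5740·0.525 = 1.876350; cosh(ωT) = 3.341388, sinh(ωT) = 3.188240
x(T) = p + (x₀−p)·cosh(ωT) + (ẋ₀/ω)·sinh(ωT) ⇒ p·(1 − cosh) = x(T) − x₀·cosh − (ẋ₀/ω)·sinh
numerator   = 1.9305 − (0.4226)·3.341388 − (1.6507/3.5740)·3.188240 = -0.954102
denominator = 1 − 3.341388 = -2.341388
p = -0.954102 / -2.341388 = 0.4075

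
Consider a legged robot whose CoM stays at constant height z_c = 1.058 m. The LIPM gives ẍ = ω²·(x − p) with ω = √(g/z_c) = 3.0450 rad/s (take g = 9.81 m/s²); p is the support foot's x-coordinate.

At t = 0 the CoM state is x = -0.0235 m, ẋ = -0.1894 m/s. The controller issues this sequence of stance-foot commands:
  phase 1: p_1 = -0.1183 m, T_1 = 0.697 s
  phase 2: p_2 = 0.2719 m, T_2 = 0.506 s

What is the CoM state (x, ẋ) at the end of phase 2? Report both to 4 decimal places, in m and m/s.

phase 1: p=-0.1183, T=0.697, ωT=2.122365, cosh=4.235306, sinh=4.115558; start (x,ẋ)=(-0.023500, -0.189400) → end (x,ẋ)=(0.027218, 0.385855)
phase 2: p=0.2719, T=0.506, ωT=1.540770, cosh=2.441200, sinh=2.226984; start (x,ẋ)=(0.027218, 0.385855) → end (x,ẋ)=(-0.043220, -0.717281)

x = -0.0432, ẋ = -0.7173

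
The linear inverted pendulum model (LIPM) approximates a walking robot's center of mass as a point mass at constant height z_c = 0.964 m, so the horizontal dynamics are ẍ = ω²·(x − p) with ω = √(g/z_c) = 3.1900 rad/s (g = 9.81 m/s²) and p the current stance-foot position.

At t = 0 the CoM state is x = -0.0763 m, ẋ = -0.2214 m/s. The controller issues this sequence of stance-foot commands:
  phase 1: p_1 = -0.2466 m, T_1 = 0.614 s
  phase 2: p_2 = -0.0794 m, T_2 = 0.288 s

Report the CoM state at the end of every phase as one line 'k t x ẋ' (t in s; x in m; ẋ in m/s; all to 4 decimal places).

phase 1: p=-0.2466, T=0.614, ωT=1.958660, cosh=3.615434, sinh=3.474387; start (x,ẋ)=(-0.076300, -0.221400) → end (x,ẋ)=(0.127971, 1.087028)
phase 2: p=-0.0794, T=0.288, ωT=0.918720, cosh=1.452555, sinh=1.053526; start (x,ẋ)=(0.127971, 1.087028) → end (x,ẋ)=(0.580818, 2.275888)

1 0.6140 0.1280 1.0870
2 0.9020 0.5808 2.2759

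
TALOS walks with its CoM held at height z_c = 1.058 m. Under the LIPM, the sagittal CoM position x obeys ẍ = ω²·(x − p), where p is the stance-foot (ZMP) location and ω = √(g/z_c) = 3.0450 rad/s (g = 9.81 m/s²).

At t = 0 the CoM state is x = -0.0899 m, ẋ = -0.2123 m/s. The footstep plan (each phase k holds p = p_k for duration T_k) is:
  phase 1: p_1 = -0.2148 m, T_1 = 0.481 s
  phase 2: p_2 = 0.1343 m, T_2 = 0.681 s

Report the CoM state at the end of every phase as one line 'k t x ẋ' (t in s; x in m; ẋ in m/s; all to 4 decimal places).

1 0.4810 -0.0730 0.2949
2 1.1620 -0.3238 -1.2786

phase 1: p=-0.2148, T=0.481, ωT=1.464645, cosh=2.278584, sinh=2.047424; start (x,ẋ)=(-0.089900, -0.212300) → end (x,ẋ)=(-0.072953, 0.294934)
phase 2: p=0.1343, T=0.681, ωT=2.073645, cosh=4.039744, sinh=3.914018; start (x,ẋ)=(-0.072953, 0.294934) → end (x,ẋ)=(-0.323844, -1.278622)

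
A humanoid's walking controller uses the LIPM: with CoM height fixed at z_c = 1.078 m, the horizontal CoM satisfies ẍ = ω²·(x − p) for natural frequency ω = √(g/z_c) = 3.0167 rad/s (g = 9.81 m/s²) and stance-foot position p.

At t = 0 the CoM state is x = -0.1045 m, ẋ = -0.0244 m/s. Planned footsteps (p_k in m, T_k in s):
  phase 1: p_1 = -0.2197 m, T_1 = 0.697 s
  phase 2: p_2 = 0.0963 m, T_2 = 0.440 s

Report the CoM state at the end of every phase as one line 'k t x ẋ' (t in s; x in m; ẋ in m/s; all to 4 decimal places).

1 0.6970 0.2263 1.3001
2 1.1370 1.1142 3.3114

phase 1: p=-0.2197, T=0.697, ωT=2.102640, cosh=4.154945, sinh=4.032811; start (x,ẋ)=(-0.104500, -0.024400) → end (x,ẋ)=(0.226331, 1.300117)
phase 2: p=0.0963, T=0.440, ωT=1.327348, cosh=2.018104, sinh=1.752925; start (x,ẋ)=(0.226331, 1.300117) → end (x,ẋ)=(1.114180, 3.311383)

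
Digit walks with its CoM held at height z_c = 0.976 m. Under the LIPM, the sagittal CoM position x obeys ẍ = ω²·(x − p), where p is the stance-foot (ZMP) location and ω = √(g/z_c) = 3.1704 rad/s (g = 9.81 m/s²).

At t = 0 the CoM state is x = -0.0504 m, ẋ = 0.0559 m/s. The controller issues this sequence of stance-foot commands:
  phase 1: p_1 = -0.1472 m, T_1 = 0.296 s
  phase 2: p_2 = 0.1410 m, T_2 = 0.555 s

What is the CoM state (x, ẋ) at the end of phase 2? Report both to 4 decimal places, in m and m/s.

x = 0.1313, ẋ = 0.1097

phase 1: p=-0.1472, T=0.296, ωT=0.938438, cosh=1.473613, sinh=1.082374; start (x,ẋ)=(-0.050400, 0.055900) → end (x,ẋ)=(0.014530, 0.414550)
phase 2: p=0.1410, T=0.555, ωT=1.759572, cosh=2.991034, sinh=2.818916; start (x,ẋ)=(0.014530, 0.414550) → end (x,ẋ)=(0.131315, 0.109659)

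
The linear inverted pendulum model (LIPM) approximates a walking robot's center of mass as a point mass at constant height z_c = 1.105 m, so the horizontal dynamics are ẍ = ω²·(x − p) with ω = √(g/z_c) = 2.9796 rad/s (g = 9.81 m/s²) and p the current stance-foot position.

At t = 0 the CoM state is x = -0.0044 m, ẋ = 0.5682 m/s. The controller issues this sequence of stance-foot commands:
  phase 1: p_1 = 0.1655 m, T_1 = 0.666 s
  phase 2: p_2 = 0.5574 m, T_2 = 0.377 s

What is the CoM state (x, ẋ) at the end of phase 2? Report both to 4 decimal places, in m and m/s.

phase 1: p=0.1655, T=0.666, ωT=1.984414, cosh=3.706121, sinh=3.568660; start (x,ẋ)=(-0.004400, 0.568200) → end (x,ẋ)=(0.216362, 0.299241)
phase 2: p=0.5574, T=0.377, ωT=1.123309, cosh=1.700108, sinh=1.374906; start (x,ẋ)=(0.216362, 0.299241) → end (x,ẋ)=(0.115680, -0.888379)

x = 0.1157, ẋ = -0.8884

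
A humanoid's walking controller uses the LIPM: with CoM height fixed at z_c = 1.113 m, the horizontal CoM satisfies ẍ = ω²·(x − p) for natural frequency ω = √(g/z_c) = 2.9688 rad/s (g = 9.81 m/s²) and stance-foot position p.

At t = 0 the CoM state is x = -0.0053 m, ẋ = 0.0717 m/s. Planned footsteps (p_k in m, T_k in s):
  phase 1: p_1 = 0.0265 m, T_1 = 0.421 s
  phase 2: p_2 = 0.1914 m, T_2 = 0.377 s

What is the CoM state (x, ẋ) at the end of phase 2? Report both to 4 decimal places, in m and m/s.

x = -0.1315, ẋ = -0.7833

phase 1: p=0.0265, T=0.421, ωT=1.249865, cosh=1.888207, sinh=1.601664; start (x,ẋ)=(-0.005300, 0.071700) → end (x,ẋ)=(0.005137, -0.015825)
phase 2: p=0.1914, T=0.377, ωT=1.119238, cosh=1.694524, sinh=1.367995; start (x,ẋ)=(0.005137, -0.015825) → end (x,ẋ)=(-0.131519, -0.783286)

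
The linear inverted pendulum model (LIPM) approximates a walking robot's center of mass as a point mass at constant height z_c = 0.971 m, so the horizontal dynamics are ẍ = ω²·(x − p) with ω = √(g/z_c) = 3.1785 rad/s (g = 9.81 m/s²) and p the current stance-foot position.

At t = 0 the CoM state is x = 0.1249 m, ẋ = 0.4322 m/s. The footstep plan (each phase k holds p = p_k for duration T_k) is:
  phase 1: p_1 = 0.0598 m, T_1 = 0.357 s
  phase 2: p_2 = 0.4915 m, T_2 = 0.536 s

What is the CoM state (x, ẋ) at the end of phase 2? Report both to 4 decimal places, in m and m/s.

phase 1: p=0.0598, T=0.357, ωT=1.134724, cosh=1.715914, sinh=1.394403; start (x,ẋ)=(0.124900, 0.432200) → end (x,ẋ)=(0.361111, 1.030148)
phase 2: p=0.4915, T=0.536, ωT=1.703676, cosh=2.838060, sinh=2.656047; start (x,ẋ)=(0.361111, 1.030148) → end (x,ẋ)=(0.982271, 1.822850)

x = 0.9823, ẋ = 1.8229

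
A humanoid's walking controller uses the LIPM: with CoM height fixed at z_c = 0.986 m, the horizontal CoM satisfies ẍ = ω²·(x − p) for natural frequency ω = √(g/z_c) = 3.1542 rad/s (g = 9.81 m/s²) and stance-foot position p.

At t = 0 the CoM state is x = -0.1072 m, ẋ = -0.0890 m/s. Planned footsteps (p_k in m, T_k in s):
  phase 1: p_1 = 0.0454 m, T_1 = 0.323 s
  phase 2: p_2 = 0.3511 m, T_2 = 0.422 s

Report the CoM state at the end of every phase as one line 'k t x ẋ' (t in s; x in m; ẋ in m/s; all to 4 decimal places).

phase 1: p=0.0454, T=0.323, ωT=1.018807, cosh=1.565456, sinh=1.204431; start (x,ẋ)=(-0.107200, -0.089000) → end (x,ẋ)=(-0.227473, -0.719055)
phase 2: p=0.3511, T=0.422, ωT=1.331072, cosh=2.024647, sinh=1.760453; start (x,ẋ)=(-0.227473, -0.719055) → end (x,ẋ)=(-1.221633, -4.668548)

1 0.3230 -0.2275 -0.7191
2 0.7450 -1.2216 -4.6685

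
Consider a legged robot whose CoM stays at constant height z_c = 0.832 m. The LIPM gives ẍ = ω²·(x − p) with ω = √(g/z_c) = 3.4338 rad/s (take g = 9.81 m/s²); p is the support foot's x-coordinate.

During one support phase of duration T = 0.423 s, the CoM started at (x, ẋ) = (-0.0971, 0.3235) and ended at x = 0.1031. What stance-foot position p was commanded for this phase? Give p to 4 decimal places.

p = -0.1050

ωT = 3.4338·0.423 = 1.452497; cosh(ωT) = 2.253880, sinh(ωT) = 2.019895
x(T) = p + (x₀−p)·cosh(ωT) + (ẋ₀/ω)·sinh(ωT) ⇒ p·(1 − cosh) = x(T) − x₀·cosh − (ẋ₀/ω)·sinh
numerator   = 0.1031 − (-0.0971)·2.253880 − (0.3235/3.4338)·2.019895 = 0.131656
denominator = 1 − 2.253880 = -1.253880
p = 0.131656 / -1.253880 = -0.1050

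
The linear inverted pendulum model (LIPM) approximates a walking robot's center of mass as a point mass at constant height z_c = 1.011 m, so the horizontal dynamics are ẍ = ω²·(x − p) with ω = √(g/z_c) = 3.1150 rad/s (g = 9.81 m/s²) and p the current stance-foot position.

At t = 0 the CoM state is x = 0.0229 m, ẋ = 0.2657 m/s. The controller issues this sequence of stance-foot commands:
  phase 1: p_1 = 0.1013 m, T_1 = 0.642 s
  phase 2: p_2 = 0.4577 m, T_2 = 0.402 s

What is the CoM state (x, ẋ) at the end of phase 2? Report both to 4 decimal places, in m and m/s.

x = -0.1307, ẋ = -1.4956

phase 1: p=0.1013, T=0.642, ωT=1.999830, cosh=3.761579, sinh=3.626221; start (x,ẋ)=(0.022900, 0.265700) → end (x,ẋ)=(0.115698, 0.113870)
phase 2: p=0.4577, T=0.402, ωT=1.252230, cosh=1.892001, sinh=1.606134; start (x,ẋ)=(0.115698, 0.113870) → end (x,ẋ)=(-0.130655, -1.495631)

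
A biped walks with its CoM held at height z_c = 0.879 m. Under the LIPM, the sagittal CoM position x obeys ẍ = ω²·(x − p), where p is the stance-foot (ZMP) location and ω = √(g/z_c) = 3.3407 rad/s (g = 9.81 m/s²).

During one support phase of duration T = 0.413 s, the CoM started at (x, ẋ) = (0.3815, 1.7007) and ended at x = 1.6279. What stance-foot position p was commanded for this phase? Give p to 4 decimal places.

ωT = 3.3407·0.413 = 1.379709; cosh(ωT) = 2.112699, sinh(ωT) = 1.861047
x(T) = p + (x₀−p)·cosh(ωT) + (ẋ₀/ω)·sinh(ωT) ⇒ p·(1 − cosh) = x(T) − x₀·cosh − (ẋ₀/ω)·sinh
numerator   = 1.6279 − (0.3815)·2.112699 − (1.7007/3.3407)·1.861047 = -0.125525
denominator = 1 − 2.112699 = -1.112699
p = -0.125525 / -1.112699 = 0.1128

p = 0.1128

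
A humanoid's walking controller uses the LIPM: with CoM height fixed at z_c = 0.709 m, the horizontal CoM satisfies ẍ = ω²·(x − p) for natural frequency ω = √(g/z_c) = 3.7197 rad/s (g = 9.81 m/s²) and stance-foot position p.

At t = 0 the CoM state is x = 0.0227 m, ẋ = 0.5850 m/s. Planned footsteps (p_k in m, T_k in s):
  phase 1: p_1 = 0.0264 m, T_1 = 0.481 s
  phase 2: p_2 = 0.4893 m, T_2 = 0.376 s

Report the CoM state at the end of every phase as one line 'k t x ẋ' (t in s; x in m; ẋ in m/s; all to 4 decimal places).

phase 1: p=0.0264, T=0.481, ωT=1.789176, cosh=3.075808, sinh=2.908710; start (x,ẋ)=(0.022700, 0.585000) → end (x,ẋ)=(0.472474, 1.759315)
phase 2: p=0.4893, T=0.376, ωT=1.398607, cosh=2.148248, sinh=1.901308; start (x,ẋ)=(0.472474, 1.759315) → end (x,ẋ)=(1.352420, 3.660451)

1 0.4810 0.4725 1.7593
2 0.8570 1.3524 3.6605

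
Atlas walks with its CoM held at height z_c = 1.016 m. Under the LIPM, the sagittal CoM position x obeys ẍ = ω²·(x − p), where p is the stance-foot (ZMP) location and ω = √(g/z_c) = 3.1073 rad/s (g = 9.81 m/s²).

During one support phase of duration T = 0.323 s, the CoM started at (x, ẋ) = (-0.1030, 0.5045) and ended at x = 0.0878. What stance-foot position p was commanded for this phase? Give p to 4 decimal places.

p = -0.1013

ωT = 3.1073·0.323 = 1.003658; cosh(ωT) = 1.547390, sinh(ωT) = 1.180854
x(T) = p + (x₀−p)·cosh(ωT) + (ẋ₀/ω)·sinh(ωT) ⇒ p·(1 − cosh) = x(T) − x₀·cosh − (ẋ₀/ω)·sinh
numerator   = 0.0878 − (-0.1030)·1.547390 − (0.5045/3.1073)·1.180854 = 0.055458
denominator = 1 − 1.547390 = -0.547390
p = 0.055458 / -0.547390 = -0.1013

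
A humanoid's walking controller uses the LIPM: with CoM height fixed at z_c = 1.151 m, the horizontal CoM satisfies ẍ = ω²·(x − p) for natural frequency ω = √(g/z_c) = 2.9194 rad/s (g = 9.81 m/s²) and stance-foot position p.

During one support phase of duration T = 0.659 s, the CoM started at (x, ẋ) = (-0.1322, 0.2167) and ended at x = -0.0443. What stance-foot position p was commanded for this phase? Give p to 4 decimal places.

p = -0.0678

ωT = 2.9194·0.659 = 1.923885; cosh(ωT) = 3.496773, sinh(ωT) = 3.350734
x(T) = p + (x₀−p)·cosh(ωT) + (ẋ₀/ω)·sinh(ωT) ⇒ p·(1 − cosh) = x(T) − x₀·cosh − (ẋ₀/ω)·sinh
numerator   = -0.0443 − (-0.1322)·3.496773 − (0.2167/2.9194)·3.350734 = 0.169256
denominator = 1 − 3.496773 = -2.496773
p = 0.169256 / -2.496773 = -0.0678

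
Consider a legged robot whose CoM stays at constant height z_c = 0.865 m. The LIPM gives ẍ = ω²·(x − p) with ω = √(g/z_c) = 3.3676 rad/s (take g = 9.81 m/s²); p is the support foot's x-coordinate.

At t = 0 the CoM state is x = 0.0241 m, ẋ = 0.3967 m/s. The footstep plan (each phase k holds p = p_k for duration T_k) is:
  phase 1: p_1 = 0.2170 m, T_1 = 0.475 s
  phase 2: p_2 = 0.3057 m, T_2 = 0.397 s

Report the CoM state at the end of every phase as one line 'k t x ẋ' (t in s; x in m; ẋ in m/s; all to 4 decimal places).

1 0.4750 -0.0003 -0.5204
2 0.8720 -0.5909 -2.8854

phase 1: p=0.2170, T=0.475, ωT=1.599610, cosh=2.576538, sinh=2.374563; start (x,ẋ)=(0.024100, 0.396700) → end (x,ẋ)=(-0.000293, -0.520427)
phase 2: p=0.3057, T=0.397, ωT=1.336937, cosh=2.035007, sinh=1.772358; start (x,ẋ)=(-0.000293, -0.520427) → end (x,ẋ)=(-0.590897, -2.885420)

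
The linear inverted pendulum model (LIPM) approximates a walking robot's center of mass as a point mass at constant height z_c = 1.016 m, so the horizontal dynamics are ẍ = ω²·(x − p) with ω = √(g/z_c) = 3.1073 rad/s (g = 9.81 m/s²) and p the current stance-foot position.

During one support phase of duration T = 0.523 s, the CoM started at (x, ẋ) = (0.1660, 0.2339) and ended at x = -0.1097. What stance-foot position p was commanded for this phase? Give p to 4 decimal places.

ωT = 3.1073·0.523 = 1.625118; cosh(ωT) = 2.637953, sinh(ωT) = 2.441065
x(T) = p + (x₀−p)·cosh(ωT) + (ẋ₀/ω)·sinh(ωT) ⇒ p·(1 − cosh) = x(T) − x₀·cosh − (ẋ₀/ω)·sinh
numerator   = -0.1097 − (0.1660)·2.637953 − (0.2339/3.1073)·2.441065 = -0.731350
denominator = 1 − 2.637953 = -1.637953
p = -0.731350 / -1.637953 = 0.4465

p = 0.4465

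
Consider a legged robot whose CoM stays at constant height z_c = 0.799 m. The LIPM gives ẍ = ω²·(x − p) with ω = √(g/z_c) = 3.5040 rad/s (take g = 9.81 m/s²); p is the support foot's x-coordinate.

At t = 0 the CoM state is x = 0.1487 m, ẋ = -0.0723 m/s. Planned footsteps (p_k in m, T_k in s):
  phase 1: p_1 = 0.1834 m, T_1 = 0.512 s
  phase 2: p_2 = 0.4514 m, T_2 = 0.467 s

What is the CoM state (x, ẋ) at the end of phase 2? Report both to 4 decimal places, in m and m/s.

x = -1.1178, ẋ = -5.3141

phase 1: p=0.1834, T=0.512, ωT=1.794048, cosh=3.090016, sinh=2.923731; start (x,ẋ)=(0.148700, -0.072300) → end (x,ẋ)=(0.015849, -0.578901)
phase 2: p=0.4514, T=0.467, ωT=1.636368, cosh=2.665583, sinh=2.470897; start (x,ẋ)=(0.015849, -0.578901) → end (x,ẋ)=(-1.117817, -5.314115)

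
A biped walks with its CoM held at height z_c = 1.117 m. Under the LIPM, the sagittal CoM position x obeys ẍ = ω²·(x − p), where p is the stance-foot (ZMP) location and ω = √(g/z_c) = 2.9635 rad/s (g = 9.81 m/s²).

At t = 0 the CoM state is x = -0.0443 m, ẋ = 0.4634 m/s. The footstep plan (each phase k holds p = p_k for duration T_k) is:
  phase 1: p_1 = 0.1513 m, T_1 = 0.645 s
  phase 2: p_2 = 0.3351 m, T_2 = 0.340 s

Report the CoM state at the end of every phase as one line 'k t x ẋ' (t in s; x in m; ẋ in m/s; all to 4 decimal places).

1 0.6450 -0.0074 -0.3160
2 0.9850 -0.3230 -1.6951

phase 1: p=0.1513, T=0.645, ωT=1.911458, cosh=3.455402, sinh=3.307537; start (x,ẋ)=(-0.044300, 0.463400) → end (x,ẋ)=(-0.007380, -0.316016)
phase 2: p=0.3351, T=0.340, ωT=1.007590, cosh=1.552045, sinh=1.186947; start (x,ẋ)=(-0.007380, -0.316016) → end (x,ẋ)=(-0.323015, -1.695149)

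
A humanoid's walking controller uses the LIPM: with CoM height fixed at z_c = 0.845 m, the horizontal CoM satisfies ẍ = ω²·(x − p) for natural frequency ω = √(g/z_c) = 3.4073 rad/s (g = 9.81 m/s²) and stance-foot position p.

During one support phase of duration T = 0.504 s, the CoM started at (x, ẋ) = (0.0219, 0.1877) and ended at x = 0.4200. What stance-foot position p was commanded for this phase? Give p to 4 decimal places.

p = -0.1113

ωT = 3.4073·0.504 = 1.717279; cosh(ωT) = 2.874454, sinh(ωT) = 2.694900
x(T) = p + (x₀−p)·cosh(ωT) + (ẋ₀/ω)·sinh(ωT) ⇒ p·(1 − cosh) = x(T) − x₀·cosh − (ẋ₀/ω)·sinh
numerator   = 0.4200 − (0.0219)·2.874454 − (0.1877/3.4073)·2.694900 = 0.208594
denominator = 1 − 2.874454 = -1.874454
p = 0.208594 / -1.874454 = -0.1113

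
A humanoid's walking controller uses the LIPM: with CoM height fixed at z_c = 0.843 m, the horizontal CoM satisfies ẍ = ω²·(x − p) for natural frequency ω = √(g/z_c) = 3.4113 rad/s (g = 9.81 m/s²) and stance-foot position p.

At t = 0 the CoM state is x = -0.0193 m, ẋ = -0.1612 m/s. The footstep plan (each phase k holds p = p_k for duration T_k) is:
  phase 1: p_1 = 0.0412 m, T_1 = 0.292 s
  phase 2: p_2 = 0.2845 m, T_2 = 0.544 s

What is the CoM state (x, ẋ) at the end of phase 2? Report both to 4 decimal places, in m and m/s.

phase 1: p=0.0412, T=0.292, ωT=0.996100, cosh=1.538509, sinh=1.169191; start (x,ẋ)=(-0.019300, -0.161200) → end (x,ẋ)=(-0.107130, -0.489310)
phase 2: p=0.2845, T=0.544, ωT=1.855747, cosh=3.276406, sinh=3.120070; start (x,ẋ)=(-0.107130, -0.489310) → end (x,ẋ)=(-1.446174, -5.771484)

x = -1.4462, ẋ = -5.7715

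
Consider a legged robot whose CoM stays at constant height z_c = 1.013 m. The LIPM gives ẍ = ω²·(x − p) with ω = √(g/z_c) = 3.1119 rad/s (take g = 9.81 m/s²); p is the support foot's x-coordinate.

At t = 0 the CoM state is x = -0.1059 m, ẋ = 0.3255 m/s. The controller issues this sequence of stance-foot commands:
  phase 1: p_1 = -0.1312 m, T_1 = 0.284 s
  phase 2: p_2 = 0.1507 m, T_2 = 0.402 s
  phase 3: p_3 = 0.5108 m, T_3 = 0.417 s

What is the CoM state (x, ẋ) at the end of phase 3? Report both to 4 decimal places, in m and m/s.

phase 1: p=-0.1312, T=0.284, ωT=0.883780, cosh=1.416624, sinh=1.003406; start (x,ẋ)=(-0.105900, 0.325500) → end (x,ẋ)=(0.009595, 0.540110)
phase 2: p=0.1507, T=0.402, ωT=1.250984, cosh=1.890001, sinh=1.603778; start (x,ẋ)=(0.009595, 0.540110) → end (x,ẋ)=(0.162368, 0.316584)
phase 3: p=0.5108, T=0.417, ωT=1.297662, cosh=1.966949, sinh=1.693780; start (x,ẋ)=(0.162368, 0.316584) → end (x,ẋ)=(-0.002234, -1.213836)

x = -0.0022, ẋ = -1.2138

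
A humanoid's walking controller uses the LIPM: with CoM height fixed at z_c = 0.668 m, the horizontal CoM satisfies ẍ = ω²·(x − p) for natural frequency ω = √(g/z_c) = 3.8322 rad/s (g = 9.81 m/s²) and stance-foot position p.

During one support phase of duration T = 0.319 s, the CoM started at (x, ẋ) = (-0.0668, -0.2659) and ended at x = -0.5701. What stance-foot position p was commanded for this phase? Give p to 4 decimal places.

ωT = 3.8322·0.319 = 1.222472; cosh(ωT) = 1.845036, sinh(ωT) = 1.550535
x(T) = p + (x₀−p)·cosh(ωT) + (ẋ₀/ω)·sinh(ωT) ⇒ p·(1 − cosh) = x(T) − x₀·cosh − (ẋ₀/ω)·sinh
numerator   = -0.5701 − (-0.0668)·1.845036 − (-0.2659/3.8322)·1.550535 = -0.339267
denominator = 1 − 1.845036 = -0.845036
p = -0.339267 / -0.845036 = 0.4015

p = 0.4015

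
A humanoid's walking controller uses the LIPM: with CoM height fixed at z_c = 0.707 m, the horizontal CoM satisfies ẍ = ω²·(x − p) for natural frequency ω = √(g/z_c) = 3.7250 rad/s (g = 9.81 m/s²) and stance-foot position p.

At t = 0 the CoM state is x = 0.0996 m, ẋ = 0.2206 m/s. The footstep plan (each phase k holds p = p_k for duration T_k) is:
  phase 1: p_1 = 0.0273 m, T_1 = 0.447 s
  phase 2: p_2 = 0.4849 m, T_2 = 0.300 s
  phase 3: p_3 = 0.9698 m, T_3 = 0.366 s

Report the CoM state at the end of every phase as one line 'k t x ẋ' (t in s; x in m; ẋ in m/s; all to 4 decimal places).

phase 1: p=0.0273, T=0.447, ωT=1.665075, cosh=2.737623, sinh=2.548447; start (x,ẋ)=(0.099600, 0.220600) → end (x,ẋ)=(0.376153, 1.290261)
phase 2: p=0.4849, T=0.300, ωT=1.117500, cosh=1.692149, sinh=1.365053; start (x,ẋ)=(0.376153, 1.290261) → end (x,ẋ)=(0.773709, 1.630354)
phase 3: p=0.9698, T=0.366, ωT=1.363350, cosh=2.082535, sinh=1.826733; start (x,ẋ)=(0.773709, 1.630354) → end (x,ẋ)=(1.360956, 2.060953)

1 0.4470 0.3762 1.2903
2 0.7470 0.7737 1.6304
3 1.1130 1.3610 2.0610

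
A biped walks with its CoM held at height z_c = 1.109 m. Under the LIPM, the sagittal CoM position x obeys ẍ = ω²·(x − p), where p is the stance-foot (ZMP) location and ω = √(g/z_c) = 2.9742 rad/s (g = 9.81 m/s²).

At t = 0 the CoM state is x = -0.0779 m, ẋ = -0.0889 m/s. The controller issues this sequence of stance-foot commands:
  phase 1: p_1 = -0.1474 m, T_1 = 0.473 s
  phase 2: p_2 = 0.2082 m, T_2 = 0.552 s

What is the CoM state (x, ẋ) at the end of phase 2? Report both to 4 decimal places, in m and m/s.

phase 1: p=-0.1474, T=0.473, ωT=1.406797, cosh=2.163891, sinh=1.918964; start (x,ẋ)=(-0.077900, -0.088900) → end (x,ẋ)=(-0.054368, 0.204293)
phase 2: p=0.2082, T=0.552, ωT=1.641758, cosh=2.678941, sinh=2.485302; start (x,ẋ)=(-0.054368, 0.204293) → end (x,ẋ)=(-0.324493, -1.393558)

x = -0.3245, ẋ = -1.3936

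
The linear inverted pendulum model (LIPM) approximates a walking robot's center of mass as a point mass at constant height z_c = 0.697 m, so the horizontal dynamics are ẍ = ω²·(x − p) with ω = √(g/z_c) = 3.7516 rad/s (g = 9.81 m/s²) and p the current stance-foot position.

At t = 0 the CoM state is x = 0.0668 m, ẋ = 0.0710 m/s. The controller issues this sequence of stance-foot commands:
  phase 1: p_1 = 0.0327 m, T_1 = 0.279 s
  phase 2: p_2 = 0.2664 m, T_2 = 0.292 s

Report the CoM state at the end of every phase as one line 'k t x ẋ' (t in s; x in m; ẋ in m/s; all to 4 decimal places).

phase 1: p=0.0327, T=0.279, ωT=1.046696, cosh=1.599661, sinh=1.248565; start (x,ẋ)=(0.066800, 0.071000) → end (x,ẋ)=(0.110878, 0.273304)
phase 2: p=0.2664, T=0.292, ωT=1.095467, cosh=1.662481, sinh=1.328098; start (x,ẋ)=(0.110878, 0.273304) → end (x,ẋ)=(0.104599, -0.320525)

1 0.2790 0.1109 0.2733
2 0.5710 0.1046 -0.3205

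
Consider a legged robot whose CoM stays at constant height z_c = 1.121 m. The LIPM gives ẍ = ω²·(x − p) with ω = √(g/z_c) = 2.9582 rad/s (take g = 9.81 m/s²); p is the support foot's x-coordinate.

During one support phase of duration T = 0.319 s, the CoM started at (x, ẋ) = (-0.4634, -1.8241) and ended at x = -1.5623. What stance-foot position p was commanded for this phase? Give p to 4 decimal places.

p = 0.4269

ωT = 2.9582·0.319 = 0.943666; cosh(ωT) = 1.479291, sinh(ωT) = 1.090092
x(T) = p + (x₀−p)·cosh(ωT) + (ẋ₀/ω)·sinh(ωT) ⇒ p·(1 − cosh) = x(T) − x₀·cosh − (ẋ₀/ω)·sinh
numerator   = -1.5623 − (-0.4634)·1.479291 − (-1.8241/2.9582)·1.090092 = -0.204619
denominator = 1 − 1.479291 = -0.479291
p = -0.204619 / -0.479291 = 0.4269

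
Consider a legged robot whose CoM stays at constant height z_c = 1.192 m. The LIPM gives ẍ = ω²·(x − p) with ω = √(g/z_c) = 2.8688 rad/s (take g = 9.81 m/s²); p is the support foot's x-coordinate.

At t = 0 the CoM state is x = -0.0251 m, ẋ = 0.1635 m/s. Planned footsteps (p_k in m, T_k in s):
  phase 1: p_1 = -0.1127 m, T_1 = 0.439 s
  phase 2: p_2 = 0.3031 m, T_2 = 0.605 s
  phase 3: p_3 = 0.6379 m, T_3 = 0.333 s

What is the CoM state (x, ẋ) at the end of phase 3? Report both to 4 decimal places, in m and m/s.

x = 0.8150, ẋ = 0.9567

phase 1: p=-0.1127, T=0.439, ωT=1.259403, cosh=1.903571, sinh=1.619747; start (x,ẋ)=(-0.025100, 0.163500) → end (x,ẋ)=(0.146366, 0.718287)
phase 2: p=0.3031, T=0.605, ωT=1.735624, cosh=2.924378, sinh=2.748088; start (x,ẋ)=(0.146366, 0.718287) → end (x,ẋ)=(0.532815, 0.864900)
phase 3: p=0.6379, T=0.333, ωT=0.955310, cosh=1.492085, sinh=1.107392; start (x,ẋ)=(0.532815, 0.864900) → end (x,ẋ)=(0.814966, 0.956660)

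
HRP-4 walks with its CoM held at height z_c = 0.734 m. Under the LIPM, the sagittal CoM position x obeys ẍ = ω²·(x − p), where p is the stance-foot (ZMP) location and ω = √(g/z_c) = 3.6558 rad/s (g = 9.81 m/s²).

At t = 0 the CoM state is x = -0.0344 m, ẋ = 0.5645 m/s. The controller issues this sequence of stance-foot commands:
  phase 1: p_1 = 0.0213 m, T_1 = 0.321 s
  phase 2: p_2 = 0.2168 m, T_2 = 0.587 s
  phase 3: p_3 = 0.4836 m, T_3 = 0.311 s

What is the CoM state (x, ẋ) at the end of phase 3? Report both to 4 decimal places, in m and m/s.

phase 1: p=0.0213, T=0.321, ωT=1.173512, cosh=1.771303, sinh=1.462024; start (x,ẋ)=(-0.034400, 0.564500) → end (x,ẋ)=(0.148393, 0.702191)
phase 2: p=0.2168, T=0.587, ωT=2.145955, cosh=4.333578, sinh=4.216622; start (x,ẋ)=(0.148393, 0.702191) → end (x,ẋ)=(0.730264, 1.988495)
phase 3: p=0.4836, T=0.311, ωT=1.136954, cosh=1.719026, sinh=1.398232; start (x,ẋ)=(0.730264, 1.988495) → end (x,ẋ)=(1.668160, 4.679136)

x = 1.6682, ẋ = 4.6791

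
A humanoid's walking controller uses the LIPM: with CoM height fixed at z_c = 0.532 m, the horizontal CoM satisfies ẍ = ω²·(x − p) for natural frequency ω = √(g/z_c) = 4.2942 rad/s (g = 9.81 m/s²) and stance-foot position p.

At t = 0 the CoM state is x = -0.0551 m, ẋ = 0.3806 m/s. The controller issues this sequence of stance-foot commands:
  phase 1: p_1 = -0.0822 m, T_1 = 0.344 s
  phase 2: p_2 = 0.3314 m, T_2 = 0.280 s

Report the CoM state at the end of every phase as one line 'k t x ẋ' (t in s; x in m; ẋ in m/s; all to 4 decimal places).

1 0.3440 0.1643 1.1187
2 0.6240 0.4225 0.9432

phase 1: p=-0.0822, T=0.344, ωT=1.477205, cosh=2.304479, sinh=2.076204; start (x,ẋ)=(-0.055100, 0.380600) → end (x,ẋ)=(0.164268, 1.118699)
phase 2: p=0.3314, T=0.280, ωT=1.202376, cosh=1.814247, sinh=1.513768; start (x,ẋ)=(0.164268, 1.118699) → end (x,ẋ)=(0.422538, 0.943166)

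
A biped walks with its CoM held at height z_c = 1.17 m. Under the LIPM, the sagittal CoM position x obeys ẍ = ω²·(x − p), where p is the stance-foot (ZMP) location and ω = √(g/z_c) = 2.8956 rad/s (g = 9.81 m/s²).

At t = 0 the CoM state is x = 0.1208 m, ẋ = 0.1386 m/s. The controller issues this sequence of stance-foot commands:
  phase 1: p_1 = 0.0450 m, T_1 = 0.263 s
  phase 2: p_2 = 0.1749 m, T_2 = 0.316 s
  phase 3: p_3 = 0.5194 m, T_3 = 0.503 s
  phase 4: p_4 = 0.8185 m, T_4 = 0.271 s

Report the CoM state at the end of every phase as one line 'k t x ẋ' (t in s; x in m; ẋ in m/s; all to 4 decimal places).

1 0.2630 0.1839 0.3646
2 0.5790 0.3200 0.5555
3 1.0820 0.4575 0.0849
4 1.3530 0.3660 -0.7945

phase 1: p=0.0450, T=0.263, ωT=0.761543, cosh=1.304262, sinh=0.837316; start (x,ẋ)=(0.120800, 0.138600) → end (x,ẋ)=(0.183942, 0.364550)
phase 2: p=0.1749, T=0.316, ωT=0.915010, cosh=1.448656, sinh=1.048143; start (x,ẋ)=(0.183942, 0.364550) → end (x,ẋ)=(0.319958, 0.555550)
phase 3: p=0.5194, T=0.503, ωT=1.456487, cosh=2.261956, sinh=2.028902; start (x,ẋ)=(0.319958, 0.555550) → end (x,ẋ)=(0.457535, 0.084926)
phase 4: p=0.8185, T=0.271, ωT=0.784708, cosh=1.324010, sinh=0.867756; start (x,ẋ)=(0.457535, 0.084926) → end (x,ẋ)=(0.366030, -0.794544)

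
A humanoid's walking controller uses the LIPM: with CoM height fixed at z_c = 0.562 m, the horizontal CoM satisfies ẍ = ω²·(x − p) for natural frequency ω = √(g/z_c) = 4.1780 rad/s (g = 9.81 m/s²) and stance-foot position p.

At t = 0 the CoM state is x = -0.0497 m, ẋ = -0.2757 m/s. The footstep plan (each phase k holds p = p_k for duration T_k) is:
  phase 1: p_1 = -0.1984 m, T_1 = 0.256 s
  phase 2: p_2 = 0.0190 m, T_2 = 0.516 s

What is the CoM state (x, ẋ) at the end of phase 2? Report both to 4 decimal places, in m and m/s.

phase 1: p=-0.1984, T=0.256, ωT=1.069568, cosh=1.628639, sinh=1.285482; start (x,ẋ)=(-0.049700, -0.275700) → end (x,ẋ)=(-0.041048, 0.349614)
phase 2: p=0.0190, T=0.516, ωT=2.155848, cosh=4.375507, sinh=4.259702; start (x,ẋ)=(-0.041048, 0.349614) → end (x,ẋ)=(0.112708, 0.461053)

x = 0.1127, ẋ = 0.4611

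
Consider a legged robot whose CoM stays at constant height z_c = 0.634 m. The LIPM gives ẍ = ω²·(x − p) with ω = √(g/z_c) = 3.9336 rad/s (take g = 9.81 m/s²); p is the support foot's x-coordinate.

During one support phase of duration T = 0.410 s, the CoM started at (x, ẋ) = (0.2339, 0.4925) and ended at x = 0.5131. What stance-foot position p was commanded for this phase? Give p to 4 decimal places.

p = 0.2478

ωT = 3.9336·0.410 = 1.612776; cosh(ωT) = 2.608026, sinh(ωT) = 2.408692
x(T) = p + (x₀−p)·cosh(ωT) + (ẋ₀/ω)·sinh(ωT) ⇒ p·(1 − cosh) = x(T) − x₀·cosh − (ẋ₀/ω)·sinh
numerator   = 0.5131 − (0.2339)·2.608026 − (0.4925/3.9336)·2.408692 = -0.398494
denominator = 1 − 2.608026 = -1.608026
p = -0.398494 / -1.608026 = 0.2478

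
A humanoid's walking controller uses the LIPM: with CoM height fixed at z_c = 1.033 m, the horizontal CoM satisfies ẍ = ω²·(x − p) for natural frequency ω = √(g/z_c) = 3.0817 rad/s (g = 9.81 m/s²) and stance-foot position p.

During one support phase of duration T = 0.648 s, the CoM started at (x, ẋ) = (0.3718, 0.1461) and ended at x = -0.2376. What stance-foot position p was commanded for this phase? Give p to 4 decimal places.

ωT = 3.0817·0.648 = 1.996942; cosh(ωT) = 3.751121, sinh(ωT) = 3.615371
x(T) = p + (x₀−p)·cosh(ωT) + (ẋ₀/ω)·sinh(ωT) ⇒ p·(1 − cosh) = x(T) − x₀·cosh − (ẋ₀/ω)·sinh
numerator   = -0.2376 − (0.3718)·3.751121 − (0.1461/3.0817)·3.615371 = -1.803667
denominator = 1 − 3.751121 = -2.751121
p = -1.803667 / -2.751121 = 0.6556

p = 0.6556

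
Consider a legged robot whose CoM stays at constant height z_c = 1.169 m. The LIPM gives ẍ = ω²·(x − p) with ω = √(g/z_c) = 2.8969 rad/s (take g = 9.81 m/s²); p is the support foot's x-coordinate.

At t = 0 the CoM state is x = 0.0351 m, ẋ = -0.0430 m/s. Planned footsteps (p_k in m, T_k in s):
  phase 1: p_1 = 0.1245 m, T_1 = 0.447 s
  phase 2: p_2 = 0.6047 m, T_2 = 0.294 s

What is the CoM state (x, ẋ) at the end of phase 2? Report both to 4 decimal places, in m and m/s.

phase 1: p=0.1245, T=0.447, ωT=1.294914, cosh=1.962302, sinh=1.688381; start (x,ẋ)=(0.035100, -0.043000) → end (x,ẋ)=(-0.075991, -0.521641)
phase 2: p=0.6047, T=0.294, ωT=0.851689, cosh=1.385147, sinh=0.958454; start (x,ẋ)=(-0.075991, -0.521641) → end (x,ẋ)=(-0.510745, -2.612518)

x = -0.5107, ẋ = -2.6125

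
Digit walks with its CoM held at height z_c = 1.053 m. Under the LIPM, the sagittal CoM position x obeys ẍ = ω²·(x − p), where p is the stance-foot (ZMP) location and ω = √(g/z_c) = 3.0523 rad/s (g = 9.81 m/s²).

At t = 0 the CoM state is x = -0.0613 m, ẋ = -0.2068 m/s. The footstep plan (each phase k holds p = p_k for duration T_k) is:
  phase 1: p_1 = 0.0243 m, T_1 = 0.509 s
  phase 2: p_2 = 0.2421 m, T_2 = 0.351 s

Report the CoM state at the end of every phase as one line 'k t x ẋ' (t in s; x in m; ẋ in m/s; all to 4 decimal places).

phase 1: p=0.0243, T=0.509, ωT=1.553621, cosh=2.470020, sinh=2.258540; start (x,ẋ)=(-0.061300, -0.206800) → end (x,ẋ)=(-0.340155, -1.100904)
phase 2: p=0.2421, T=0.351, ωT=1.071357, cosh=1.630941, sinh=1.288398; start (x,ẋ)=(-0.340155, -1.100904) → end (x,ẋ)=(-1.172223, -4.085272)

1 0.5090 -0.3402 -1.1009
2 0.8600 -1.1722 -4.0853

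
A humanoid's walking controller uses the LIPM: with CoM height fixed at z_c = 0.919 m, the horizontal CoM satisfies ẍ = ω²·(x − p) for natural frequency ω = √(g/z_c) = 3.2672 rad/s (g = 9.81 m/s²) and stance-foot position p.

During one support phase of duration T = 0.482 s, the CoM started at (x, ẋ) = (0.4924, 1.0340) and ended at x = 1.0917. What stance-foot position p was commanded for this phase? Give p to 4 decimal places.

ωT = 3.2672·0.482 = 1.574790; cosh(ωT) = 2.518390, sinh(ωT) = 2.311339
x(T) = p + (x₀−p)·cosh(ωT) + (ẋ₀/ω)·sinh(ωT) ⇒ p·(1 − cosh) = x(T) − x₀·cosh − (ẋ₀/ω)·sinh
numerator   = 1.0917 − (0.4924)·2.518390 − (1.0340/3.2672)·2.311339 = -0.879845
denominator = 1 − 2.518390 = -1.518390
p = -0.879845 / -1.518390 = 0.5795

p = 0.5795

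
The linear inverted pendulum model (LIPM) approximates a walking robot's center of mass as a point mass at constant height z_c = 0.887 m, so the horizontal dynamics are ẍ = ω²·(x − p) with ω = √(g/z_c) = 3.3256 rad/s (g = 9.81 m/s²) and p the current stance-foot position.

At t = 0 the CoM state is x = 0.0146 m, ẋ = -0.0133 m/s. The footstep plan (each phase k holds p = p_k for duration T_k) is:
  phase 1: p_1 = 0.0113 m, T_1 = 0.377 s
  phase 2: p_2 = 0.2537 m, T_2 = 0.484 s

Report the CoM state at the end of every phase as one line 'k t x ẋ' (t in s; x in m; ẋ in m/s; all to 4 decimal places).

phase 1: p=0.0113, T=0.377, ωT=1.253751, cosh=1.894446, sinh=1.609014; start (x,ẋ)=(0.014600, -0.013300) → end (x,ẋ)=(0.011117, -0.007538)
phase 2: p=0.2537, T=0.484, ωT=1.609590, cosh=2.600366, sinh=2.400396; start (x,ẋ)=(0.011117, -0.007538) → end (x,ẋ)=(-0.382546, -1.956085)

1 0.3770 0.0111 -0.0075
2 0.8610 -0.3825 -1.9561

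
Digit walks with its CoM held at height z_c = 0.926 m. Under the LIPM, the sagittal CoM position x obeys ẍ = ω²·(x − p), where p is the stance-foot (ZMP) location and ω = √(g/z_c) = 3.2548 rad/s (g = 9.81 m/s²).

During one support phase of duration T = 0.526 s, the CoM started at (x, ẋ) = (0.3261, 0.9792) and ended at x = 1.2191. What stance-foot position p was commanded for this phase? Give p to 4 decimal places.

ωT = 3.2548·0.526 = 1.712025; cosh(ωT) = 2.860334, sinh(ωT) = 2.679834
x(T) = p + (x₀−p)·cosh(ωT) + (ẋ₀/ω)·sinh(ωT) ⇒ p·(1 − cosh) = x(T) − x₀·cosh − (ẋ₀/ω)·sinh
numerator   = 1.2191 − (0.3261)·2.860334 − (0.9792/3.2548)·2.679834 = -0.519878
denominator = 1 − 2.860334 = -1.860334
p = -0.519878 / -1.860334 = 0.2795

p = 0.2795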